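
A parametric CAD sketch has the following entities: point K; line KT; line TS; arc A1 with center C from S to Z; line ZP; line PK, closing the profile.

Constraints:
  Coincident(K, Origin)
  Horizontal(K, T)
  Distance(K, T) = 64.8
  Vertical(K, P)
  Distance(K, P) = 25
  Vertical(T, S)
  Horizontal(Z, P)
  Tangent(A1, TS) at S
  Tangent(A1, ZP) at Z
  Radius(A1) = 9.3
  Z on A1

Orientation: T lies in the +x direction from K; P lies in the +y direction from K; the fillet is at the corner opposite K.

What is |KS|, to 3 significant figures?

66.7

K is at the origin; KT is horizontal with |KT| = 64.8 and T on the +x side, so T = (64.8, 0.00). KP is vertical with |KP| = 25.0 and P on the +y side, so P = (0.00, 25.0). The virtual corner opposite K is at (64.8, 25.0). Since A1 is tangent to TS there, CS ⟂ TS and A1 meets ZP tangentially, so CZ is at right angles to ZP, with radius 9.3, so the center C sits 9.3 in from both sides at C = (55.5, 15.7). That places the tangent points at S = (64.8, 15.7) on TS and Z = (55.5, 25.0) on ZP. Then |KS| = |S − K| = 66.7.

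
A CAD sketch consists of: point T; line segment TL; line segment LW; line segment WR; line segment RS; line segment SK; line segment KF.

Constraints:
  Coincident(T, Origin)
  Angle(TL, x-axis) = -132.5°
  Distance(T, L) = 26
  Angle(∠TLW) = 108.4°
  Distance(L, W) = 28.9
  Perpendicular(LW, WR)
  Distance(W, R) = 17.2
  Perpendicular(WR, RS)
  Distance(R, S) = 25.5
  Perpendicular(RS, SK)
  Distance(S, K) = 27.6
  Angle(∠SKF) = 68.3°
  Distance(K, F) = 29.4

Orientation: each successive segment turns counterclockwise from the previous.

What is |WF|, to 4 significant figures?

1.876

RS is perpendicular to SK, so SK runs at -150.9°; with |SK| = 27.6, K = (-25.00, -27.20). ∠SKF = 68.3° gives KF at -39.20° from the x-axis; with |KF| = 29.4, F = (-2.216, -45.78). Then |WF| = |F − W| = 1.876.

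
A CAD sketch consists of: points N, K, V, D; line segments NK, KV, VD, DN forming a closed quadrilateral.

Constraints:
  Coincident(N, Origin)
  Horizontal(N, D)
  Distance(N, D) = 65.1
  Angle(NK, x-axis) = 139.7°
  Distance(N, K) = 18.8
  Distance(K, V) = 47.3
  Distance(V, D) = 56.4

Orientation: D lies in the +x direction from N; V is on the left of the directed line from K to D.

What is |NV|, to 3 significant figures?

46.2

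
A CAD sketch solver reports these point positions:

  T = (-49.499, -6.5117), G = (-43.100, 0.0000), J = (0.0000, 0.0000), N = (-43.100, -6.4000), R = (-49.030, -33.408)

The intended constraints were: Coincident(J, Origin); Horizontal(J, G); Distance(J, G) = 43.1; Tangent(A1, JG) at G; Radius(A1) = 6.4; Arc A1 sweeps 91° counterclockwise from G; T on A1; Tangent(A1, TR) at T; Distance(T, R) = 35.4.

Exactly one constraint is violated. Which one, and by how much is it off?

Distance(T, R) = 35.4 — off by 8.50.

J = (0.00, 0.00) ✓; J.y = 0.00, G.y = 0.00 ✓; |JG| = 43.10 ✓; ∠(NG, GJ) = 90.00° ✓; |NG| = 6.400 ✓; bearing(N→T) − bearing(N→G) = 91.00° ✓; |NT| = 6.400 ✓; ∠(NT, TR) = 90.00° ✓; |TR| = 26.90 ✗.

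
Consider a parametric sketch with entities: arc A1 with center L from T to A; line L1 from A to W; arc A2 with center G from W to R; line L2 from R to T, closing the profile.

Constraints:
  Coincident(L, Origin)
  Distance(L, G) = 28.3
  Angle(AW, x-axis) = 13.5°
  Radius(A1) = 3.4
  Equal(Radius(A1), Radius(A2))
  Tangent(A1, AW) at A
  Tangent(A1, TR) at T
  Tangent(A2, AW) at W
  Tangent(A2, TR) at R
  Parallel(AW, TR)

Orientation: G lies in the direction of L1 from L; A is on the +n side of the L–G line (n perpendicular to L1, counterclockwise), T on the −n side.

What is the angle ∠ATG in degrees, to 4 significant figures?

83.15°

The slot axis is L1's direction at 13.5°, so u = (cos 13.5°, sin 13.5°) = (0.9724, 0.2334) and n = (−sin 13.5°, cos 13.5°) = (-0.2334, 0.9724). L is at the origin and G lies 28.3 along u from L, so G = 28.3·u = (27.52, 6.607). Tangency of A1 to both parallel lines with radius 3.4 puts A and T at L ± 3.4·n: A = (-0.7937, 3.306), T = (0.7937, -3.306). Then cos ∠ATG = TA·TG / (|TA||TG|), giving 83.15°.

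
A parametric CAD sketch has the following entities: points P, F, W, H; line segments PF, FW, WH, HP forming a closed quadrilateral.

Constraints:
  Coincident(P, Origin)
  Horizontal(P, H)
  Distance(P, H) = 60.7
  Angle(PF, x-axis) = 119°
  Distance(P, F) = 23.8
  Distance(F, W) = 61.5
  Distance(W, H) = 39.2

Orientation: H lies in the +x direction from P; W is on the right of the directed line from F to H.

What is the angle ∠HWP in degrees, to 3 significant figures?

102°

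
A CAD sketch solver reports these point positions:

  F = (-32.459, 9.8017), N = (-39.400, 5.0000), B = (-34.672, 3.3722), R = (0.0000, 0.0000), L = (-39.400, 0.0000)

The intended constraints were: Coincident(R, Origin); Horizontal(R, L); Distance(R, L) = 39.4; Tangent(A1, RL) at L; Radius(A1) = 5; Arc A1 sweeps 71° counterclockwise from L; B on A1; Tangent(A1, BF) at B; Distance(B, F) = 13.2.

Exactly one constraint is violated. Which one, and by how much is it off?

Distance(B, F) = 13.2 — off by 6.40.

R = (0.00, 0.00) ✓; R.y = 0.00, L.y = 0.00 ✓; |RL| = 39.40 ✓; ∠(NL, LR) = 90.00° ✓; |NL| = 5.000 ✓; bearing(N→B) − bearing(N→L) = 71.00° ✓; |NB| = 5.000 ✓; ∠(NB, BF) = 90.00° ✓; |BF| = 6.800 ✗.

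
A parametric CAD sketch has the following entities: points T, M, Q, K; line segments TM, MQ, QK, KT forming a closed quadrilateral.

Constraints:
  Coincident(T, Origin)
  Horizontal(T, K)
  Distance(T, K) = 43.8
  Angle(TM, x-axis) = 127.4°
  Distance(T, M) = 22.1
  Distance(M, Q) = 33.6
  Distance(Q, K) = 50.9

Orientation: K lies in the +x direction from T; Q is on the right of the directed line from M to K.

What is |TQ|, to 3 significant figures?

15.7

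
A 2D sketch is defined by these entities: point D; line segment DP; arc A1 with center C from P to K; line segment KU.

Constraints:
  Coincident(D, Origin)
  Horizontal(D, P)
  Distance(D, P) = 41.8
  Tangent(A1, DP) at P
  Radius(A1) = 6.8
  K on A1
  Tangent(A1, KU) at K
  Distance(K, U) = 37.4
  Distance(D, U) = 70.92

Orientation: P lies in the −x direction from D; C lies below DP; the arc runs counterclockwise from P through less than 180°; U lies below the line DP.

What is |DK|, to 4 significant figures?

48.66

Checks: |CK| = 6.800 ✓; ∠(CK, KU) = 90.00° ✓; |KU| = 37.40 ✓; |DU| = 70.92 ✓.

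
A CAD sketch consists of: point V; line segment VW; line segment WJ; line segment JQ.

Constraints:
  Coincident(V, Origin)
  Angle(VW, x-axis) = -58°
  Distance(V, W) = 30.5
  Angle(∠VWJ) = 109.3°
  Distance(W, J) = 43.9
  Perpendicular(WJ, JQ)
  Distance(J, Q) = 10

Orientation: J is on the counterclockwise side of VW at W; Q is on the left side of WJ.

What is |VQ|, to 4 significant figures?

57.16

∠VWJ = 109.3°, so WJ runs at -58.0° + (180° − 109.3°) = 12.70° from the x-axis; with |WJ| = 43.9, J = W + 43.9·(cos 12.70°, sin 12.70°) = (58.99, -16.21). WJ is perpendicular to JQ; with |JQ| = 10.0 on the left of WJ, Q = J + 10.0·(-0.2198, 0.9755) = (56.79, -6.459). Then |VQ| = |Q − V| = 57.16.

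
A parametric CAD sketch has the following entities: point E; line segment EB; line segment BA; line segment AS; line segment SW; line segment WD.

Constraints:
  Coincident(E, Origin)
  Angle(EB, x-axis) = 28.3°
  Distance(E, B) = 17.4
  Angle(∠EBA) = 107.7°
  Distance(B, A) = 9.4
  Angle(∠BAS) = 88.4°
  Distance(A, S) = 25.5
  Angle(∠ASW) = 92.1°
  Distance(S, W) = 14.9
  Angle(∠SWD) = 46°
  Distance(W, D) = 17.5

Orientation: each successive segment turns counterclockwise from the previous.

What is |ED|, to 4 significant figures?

11.71

E is at the origin; EB runs at 28.3° with length 17.4, so B = (15.32, 8.249). ∠EBA = 107.7° gives BA at 100.6° from the x-axis; with |BA| = 9.4, A = (13.59, 17.49). ∠BAS = 88.4° gives AS at -167.8° from the x-axis; with |AS| = 25.5, S = (-11.33, 12.10). ∠ASW = 92.1° gives SW at -79.90° from the x-axis; with |SW| = 14.9, W = (-8.720, -2.569). ∠SWD = 46.0° gives WD at 54.10° from the x-axis; with |WD| = 17.5, D = (1.542, 11.61). Then |ED| = |D − E| = 11.71.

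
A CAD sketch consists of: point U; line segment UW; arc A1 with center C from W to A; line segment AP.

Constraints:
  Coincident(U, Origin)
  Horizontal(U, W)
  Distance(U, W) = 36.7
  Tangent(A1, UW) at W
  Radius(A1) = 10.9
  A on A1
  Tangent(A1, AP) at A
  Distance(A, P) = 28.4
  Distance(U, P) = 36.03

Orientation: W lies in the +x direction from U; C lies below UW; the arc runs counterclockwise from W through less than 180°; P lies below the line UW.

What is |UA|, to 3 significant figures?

27.5

Checks: ∠(CW, WU) = 90.00° ✓; |CW| = 10.90 ✓; |CA| = 10.90 ✓; ∠(CA, AP) = 90.00° ✓; |AP| = 28.40 ✓; |UP| = 36.03 ✓.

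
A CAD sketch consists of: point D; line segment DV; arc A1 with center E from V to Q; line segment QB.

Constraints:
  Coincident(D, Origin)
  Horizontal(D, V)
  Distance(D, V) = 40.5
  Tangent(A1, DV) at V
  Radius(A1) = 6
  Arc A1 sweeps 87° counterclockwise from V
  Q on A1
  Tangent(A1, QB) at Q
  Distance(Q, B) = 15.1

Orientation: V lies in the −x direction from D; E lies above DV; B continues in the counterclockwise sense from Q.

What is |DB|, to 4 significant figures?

39.60

D is at the origin; DV is horizontal with |DV| = 40.5 and V on the −x side, so V = (-40.50, 0.000). A1 meets DV tangentially, so EV is at right angles to DV, so E = V + (0, 6) = (-40.50, 6.000). On A1, V sits at bearing -90° from E; an 87° counterclockwise sweep puts Q at bearing -3°, so Q = E + 6.0·(cos -3°, sin -3°) = (-34.51, 5.686). The tangent condition forces EQ to be normal to QB, so QB runs along (−sin -3°, cos -3°); with |QB| = 15.1, B = (-33.72, 20.77). Then |DB| = |B − D| = 39.60.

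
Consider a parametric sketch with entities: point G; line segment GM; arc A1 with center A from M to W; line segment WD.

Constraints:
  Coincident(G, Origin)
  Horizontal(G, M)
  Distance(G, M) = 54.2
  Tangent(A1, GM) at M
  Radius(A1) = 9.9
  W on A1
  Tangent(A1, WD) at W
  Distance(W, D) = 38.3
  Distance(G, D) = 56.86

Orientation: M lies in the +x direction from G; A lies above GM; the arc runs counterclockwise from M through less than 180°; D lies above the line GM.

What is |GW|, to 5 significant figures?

63.647

Checks: |GM| = 54.20 ✓; |AW| = 9.900 ✓; ∠(AW, WD) = 90.00° ✓; |WD| = 38.30 ✓; |GD| = 56.86 ✓.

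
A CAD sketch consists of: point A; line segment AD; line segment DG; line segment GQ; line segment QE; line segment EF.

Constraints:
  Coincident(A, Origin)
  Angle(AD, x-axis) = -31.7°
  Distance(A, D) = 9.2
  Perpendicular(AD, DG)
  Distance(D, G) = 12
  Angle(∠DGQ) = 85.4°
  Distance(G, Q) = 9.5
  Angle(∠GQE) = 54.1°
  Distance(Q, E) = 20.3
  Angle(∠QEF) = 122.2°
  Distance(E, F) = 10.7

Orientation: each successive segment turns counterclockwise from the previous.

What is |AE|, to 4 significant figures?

13.58

A is at the origin; AD runs at -31.7° with length 9.2, so D = (7.827, -4.834). AD ⟂ DG, so DG runs at 58.30°; with |DG| = 12.0, G = (14.13, 5.375). ∠DGQ = 85.4° gives GQ at 152.9° from the x-axis; with |GQ| = 9.5, Q = (5.676, 9.703). ∠GQE = 54.1° gives QE at -81.20° from the x-axis; with |QE| = 20.3, E = (8.782, -10.36). Then |AE| = |E − A| = 13.58.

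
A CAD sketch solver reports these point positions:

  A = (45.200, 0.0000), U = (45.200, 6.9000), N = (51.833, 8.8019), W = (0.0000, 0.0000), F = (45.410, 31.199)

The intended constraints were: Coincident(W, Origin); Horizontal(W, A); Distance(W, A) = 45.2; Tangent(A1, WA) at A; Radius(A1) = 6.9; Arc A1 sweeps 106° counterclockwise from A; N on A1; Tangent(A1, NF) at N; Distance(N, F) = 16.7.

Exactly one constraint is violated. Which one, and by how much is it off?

Distance(N, F) = 16.7 — off by 6.60.

W = (0.00, 0.00) ✓; W.y = 0.00, A.y = 0.00 ✓; |WA| = 45.20 ✓; ∠(UA, AW) = 90.00° ✓; |UA| = 6.900 ✓; bearing(U→N) − bearing(U→A) = 106.0° ✓; |UN| = 6.900 ✓; ∠(UN, NF) = 90.00° ✓; |NF| = 23.30 ✗.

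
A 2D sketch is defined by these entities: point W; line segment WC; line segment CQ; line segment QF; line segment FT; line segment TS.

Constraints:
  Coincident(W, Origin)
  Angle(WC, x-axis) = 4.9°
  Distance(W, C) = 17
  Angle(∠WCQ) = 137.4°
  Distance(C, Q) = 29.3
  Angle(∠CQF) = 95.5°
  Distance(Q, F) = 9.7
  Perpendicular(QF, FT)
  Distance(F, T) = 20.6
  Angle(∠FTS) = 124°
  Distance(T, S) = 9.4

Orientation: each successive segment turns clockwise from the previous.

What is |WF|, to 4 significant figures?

42.78

W is at the origin; WC runs at 4.9° with length 17.0, so C = (16.94, 1.452). ∠WCQ = 137.4° gives CQ at -37.70° from the x-axis; with |CQ| = 29.3, Q = (40.12, -16.47). ∠CQF = 95.5° gives QF at -122.2° from the x-axis; with |QF| = 9.7, F = (34.95, -24.67). Then |WF| = |F − W| = 42.78.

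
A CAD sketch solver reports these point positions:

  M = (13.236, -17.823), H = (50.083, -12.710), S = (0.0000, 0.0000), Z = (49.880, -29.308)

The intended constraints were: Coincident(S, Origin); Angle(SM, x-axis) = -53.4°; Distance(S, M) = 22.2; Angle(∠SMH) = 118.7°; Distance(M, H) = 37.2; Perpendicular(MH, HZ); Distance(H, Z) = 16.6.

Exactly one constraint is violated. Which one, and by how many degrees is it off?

Perpendicular(MH, HZ) — off by 8.60°.

S = (0.00, 0.00) ✓; SM at -53.40° ✓; |SM| = 22.20 ✓; ∠SMH = 118.7° ✓; |MH| = 37.20 ✓; ∠(MH, HZ) = 98.60° ✗; |HZ| = 16.60 ✓.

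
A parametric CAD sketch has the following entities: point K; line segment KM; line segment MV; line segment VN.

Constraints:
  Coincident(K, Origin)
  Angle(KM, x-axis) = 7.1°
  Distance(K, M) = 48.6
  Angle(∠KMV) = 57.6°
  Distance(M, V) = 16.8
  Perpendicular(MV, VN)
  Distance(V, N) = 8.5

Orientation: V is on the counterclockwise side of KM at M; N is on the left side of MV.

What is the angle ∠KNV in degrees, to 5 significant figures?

164.14°

K is at the origin; KM runs at 7.1° with length 48.6, so M = 48.6·(cos 7.1°, sin 7.1°) = (48.227, 6.0070). ∠KMV = 57.6°, so MV runs at 7.1° + (180° − 57.6°) = 129.50° from the x-axis; with |MV| = 16.8, V = M + 16.8·(cos 129.50°, sin 129.50°) = (37.541, 18.970). MV is perpendicular to VN; with |VN| = 8.5 on the left of MV, N = V + 8.5·(-0.77162, -0.63608) = (30.982, 13.564). Then cos ∠KNV = NK·NV / (|NK||NV|), giving 164.14°.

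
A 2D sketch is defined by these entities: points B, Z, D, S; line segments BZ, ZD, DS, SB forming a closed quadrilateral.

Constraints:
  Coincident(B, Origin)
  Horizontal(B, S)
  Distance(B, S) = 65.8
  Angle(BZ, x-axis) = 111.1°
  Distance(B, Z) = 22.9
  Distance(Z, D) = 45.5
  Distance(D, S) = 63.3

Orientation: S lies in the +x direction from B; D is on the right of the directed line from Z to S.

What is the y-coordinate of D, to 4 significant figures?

-21.73

Checks: |BS| = 65.80 ✓; |BZ| = 22.90 ✓; |ZD| = 45.50 ✓; |DS| = 63.30 ✓.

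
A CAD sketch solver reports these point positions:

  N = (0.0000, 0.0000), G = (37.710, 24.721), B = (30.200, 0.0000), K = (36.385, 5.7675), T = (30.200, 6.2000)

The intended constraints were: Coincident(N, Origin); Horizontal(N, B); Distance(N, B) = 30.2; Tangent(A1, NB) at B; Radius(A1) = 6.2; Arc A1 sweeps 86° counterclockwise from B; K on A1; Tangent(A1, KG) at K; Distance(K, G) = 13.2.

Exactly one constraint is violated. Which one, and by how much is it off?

Distance(K, G) = 13.2 — off by 5.80.

N = (0.00, 0.00) ✓; N.y = 0.00, B.y = 0.00 ✓; |NB| = 30.20 ✓; ∠(TB, BN) = 90.00° ✓; |TB| = 6.200 ✓; bearing(T→K) − bearing(T→B) = 86.00° ✓; |TK| = 6.200 ✓; ∠(TK, KG) = 90.00° ✓; |KG| = 19.00 ✗.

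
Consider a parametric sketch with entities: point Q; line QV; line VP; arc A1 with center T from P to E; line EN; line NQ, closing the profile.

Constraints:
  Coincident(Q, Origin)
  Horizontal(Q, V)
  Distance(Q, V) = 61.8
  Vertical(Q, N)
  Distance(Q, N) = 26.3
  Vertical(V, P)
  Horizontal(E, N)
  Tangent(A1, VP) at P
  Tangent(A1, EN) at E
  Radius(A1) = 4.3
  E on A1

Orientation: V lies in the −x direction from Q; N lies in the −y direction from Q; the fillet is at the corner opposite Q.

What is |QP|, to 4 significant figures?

65.60

Q is at the origin; Q and V share the same y with |QV| = 61.8 and V on the −x side, so V = (-61.80, 0.000). Q and N share the same x with |QN| = 26.3 and N on the −y side, so N = (0.000, -26.30). The virtual corner opposite Q is at (-61.80, -26.30). Since A1 is tangent to VP there, TP ⟂ VP and tangency of A1 to EN means the radius TE is perpendicular to EN, with radius 4.3, so the center T sits 4.3 in from both sides at T = (-57.50, -22.00). That places the tangent points at P = (-61.80, -22.00) on VP and E = (-57.50, -26.30) on EN. Then |QP| = |P − Q| = 65.60.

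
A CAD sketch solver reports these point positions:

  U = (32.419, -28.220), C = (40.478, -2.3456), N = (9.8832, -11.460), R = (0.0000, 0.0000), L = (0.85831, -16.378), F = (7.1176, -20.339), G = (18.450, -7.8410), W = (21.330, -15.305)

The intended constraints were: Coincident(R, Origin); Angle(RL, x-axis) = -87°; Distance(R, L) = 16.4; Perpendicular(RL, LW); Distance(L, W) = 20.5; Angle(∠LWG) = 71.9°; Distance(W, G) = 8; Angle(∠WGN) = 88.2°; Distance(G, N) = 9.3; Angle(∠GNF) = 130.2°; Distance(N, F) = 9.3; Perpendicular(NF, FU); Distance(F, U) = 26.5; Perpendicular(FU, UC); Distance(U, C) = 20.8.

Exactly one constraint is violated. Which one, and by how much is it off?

Distance(U, C) = 20.8 — off by 6.30.

R = (0.00, 0.00) ✓; RL at -87.00° ✓; |RL| = 16.40 ✓; ∠(RL, LW) = 90.00° ✓; |LW| = 20.50 ✓; ∠LWG = 71.90° ✓; |WG| = 8.000 ✓; ∠WGN = 88.20° ✓; |GN| = 9.300 ✓; ∠GNF = 130.2° ✓; |NF| = 9.300 ✓; ∠(NF, FU) = 90.00° ✓; |FU| = 26.50 ✓; ∠(FU, UC) = 90.00° ✓; |UC| = 27.10 ✗.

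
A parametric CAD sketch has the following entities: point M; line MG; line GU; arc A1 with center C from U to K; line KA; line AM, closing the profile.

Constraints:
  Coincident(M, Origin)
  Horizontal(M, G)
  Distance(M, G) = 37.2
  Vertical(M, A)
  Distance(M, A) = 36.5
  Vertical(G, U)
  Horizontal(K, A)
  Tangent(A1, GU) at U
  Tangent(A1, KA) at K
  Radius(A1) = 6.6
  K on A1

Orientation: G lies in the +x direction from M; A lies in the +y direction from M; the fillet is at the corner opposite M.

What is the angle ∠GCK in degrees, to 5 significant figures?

167.55°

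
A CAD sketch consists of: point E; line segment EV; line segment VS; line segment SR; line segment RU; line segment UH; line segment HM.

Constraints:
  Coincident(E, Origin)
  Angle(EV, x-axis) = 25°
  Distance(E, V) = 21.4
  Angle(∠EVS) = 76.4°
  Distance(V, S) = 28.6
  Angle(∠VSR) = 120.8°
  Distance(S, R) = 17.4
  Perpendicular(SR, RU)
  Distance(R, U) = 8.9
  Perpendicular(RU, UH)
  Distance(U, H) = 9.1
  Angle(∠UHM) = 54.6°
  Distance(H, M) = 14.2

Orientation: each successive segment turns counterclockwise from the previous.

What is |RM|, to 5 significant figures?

2.8140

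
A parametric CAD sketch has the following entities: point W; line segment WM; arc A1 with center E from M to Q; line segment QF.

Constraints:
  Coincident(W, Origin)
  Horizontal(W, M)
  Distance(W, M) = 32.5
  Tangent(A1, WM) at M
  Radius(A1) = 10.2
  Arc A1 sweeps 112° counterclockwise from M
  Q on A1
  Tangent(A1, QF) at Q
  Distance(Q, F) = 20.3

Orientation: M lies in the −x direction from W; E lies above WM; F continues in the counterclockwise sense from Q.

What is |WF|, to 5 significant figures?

44.921

On A1, M sits at bearing -90° from E; a 112° counterclockwise sweep puts Q at bearing 22°, so Q = E + 10.2·(cos 22°, sin 22°) = (-23.043, 14.021). The tangent condition forces EQ to be normal to QF, so QF runs along (−sin 22°, cos 22°); with |QF| = 20.3, F = (-30.647, 32.843). Then |WF| = |F − W| = 44.921.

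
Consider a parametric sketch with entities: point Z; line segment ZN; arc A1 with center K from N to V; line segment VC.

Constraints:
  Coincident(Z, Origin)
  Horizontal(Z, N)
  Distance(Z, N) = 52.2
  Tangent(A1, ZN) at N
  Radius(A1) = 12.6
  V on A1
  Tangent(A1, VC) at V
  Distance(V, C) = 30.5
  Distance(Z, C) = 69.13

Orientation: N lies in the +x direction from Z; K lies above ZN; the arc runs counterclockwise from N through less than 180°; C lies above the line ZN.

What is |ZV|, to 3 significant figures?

66.2

Checks: Z = (0.00, 0.00) ✓; |KV| = 12.60 ✓; ∠(KV, VC) = 90.00° ✓; |VC| = 30.50 ✓; |ZC| = 69.13 ✓.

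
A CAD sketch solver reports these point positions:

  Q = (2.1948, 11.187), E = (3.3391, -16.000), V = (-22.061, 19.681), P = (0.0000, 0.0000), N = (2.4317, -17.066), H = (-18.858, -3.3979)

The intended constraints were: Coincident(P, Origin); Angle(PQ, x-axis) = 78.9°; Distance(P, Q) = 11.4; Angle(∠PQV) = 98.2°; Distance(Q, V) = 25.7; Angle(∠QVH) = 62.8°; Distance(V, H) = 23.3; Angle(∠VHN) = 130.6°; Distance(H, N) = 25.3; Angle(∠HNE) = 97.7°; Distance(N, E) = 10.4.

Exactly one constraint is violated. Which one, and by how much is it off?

Distance(N, E) = 10.4 — off by 9.00.

P = (0.00, 0.00) ✓; PQ at 78.90° ✓; |PQ| = 11.40 ✓; ∠PQV = 98.20° ✓; |QV| = 25.70 ✓; ∠QVH = 62.80° ✓; |VH| = 23.30 ✓; ∠VHN = 130.6° ✓; |HN| = 25.30 ✓; ∠HNE = 97.70° ✓; |NE| = 1.400 ✗.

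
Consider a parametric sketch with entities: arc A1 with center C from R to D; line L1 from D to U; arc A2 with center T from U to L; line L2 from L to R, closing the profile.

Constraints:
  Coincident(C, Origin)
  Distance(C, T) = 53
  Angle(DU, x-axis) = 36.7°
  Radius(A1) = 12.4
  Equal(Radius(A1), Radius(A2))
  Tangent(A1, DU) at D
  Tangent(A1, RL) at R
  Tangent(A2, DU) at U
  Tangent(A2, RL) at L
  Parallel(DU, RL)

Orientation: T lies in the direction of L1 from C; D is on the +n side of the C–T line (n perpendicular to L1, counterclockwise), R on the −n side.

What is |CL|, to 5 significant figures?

54.431

The slot axis is L1's direction at 36.7°, so u = (cos 36.7°, sin 36.7°) = (0.80178, 0.59763) and n = (−sin 36.7°, cos 36.7°) = (-0.59763, 0.80178). C is at the origin and T lies 53.0 along u from C, so T = 53.0·u = (42.494, 31.674). Tangency of A1 to both parallel lines with radius 12.4 puts D and R at C ± 12.4·n: D = (-7.4106, 9.9420), R = (7.4106, -9.9420). Equal radii place U and L the same way about T: U = T + 12.4·n = (35.084, 41.616), L = T − 12.4·n = (49.905, 21.732). Then |CL| = |L − C| = 54.431.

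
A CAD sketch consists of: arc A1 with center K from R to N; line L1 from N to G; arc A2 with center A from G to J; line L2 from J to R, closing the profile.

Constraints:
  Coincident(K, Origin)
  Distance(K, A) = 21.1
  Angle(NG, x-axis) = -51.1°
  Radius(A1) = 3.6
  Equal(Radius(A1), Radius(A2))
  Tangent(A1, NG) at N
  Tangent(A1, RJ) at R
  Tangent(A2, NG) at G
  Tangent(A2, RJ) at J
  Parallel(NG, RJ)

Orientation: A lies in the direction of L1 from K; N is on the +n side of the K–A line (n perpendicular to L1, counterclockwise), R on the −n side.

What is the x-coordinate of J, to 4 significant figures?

10.45

The slot axis is L1's direction at -51.1°, so u = (cos -51.1°, sin -51.1°) = (0.6280, -0.7782) and n = (−sin -51.1°, cos -51.1°) = (0.7782, 0.6280). K is at the origin and A lies 21.1 along u from K, so A = 21.1·u = (13.25, -16.42). Tangency of A1 to both parallel lines with radius 3.6 puts N and R at K ± 3.6·n: N = (2.802, 2.261), R = (-2.802, -2.261). Equal radii place G and J the same way about A: G = A + 3.6·n = (16.05, -14.16), J = A − 3.6·n = (10.45, -18.68). So J.x = 10.45.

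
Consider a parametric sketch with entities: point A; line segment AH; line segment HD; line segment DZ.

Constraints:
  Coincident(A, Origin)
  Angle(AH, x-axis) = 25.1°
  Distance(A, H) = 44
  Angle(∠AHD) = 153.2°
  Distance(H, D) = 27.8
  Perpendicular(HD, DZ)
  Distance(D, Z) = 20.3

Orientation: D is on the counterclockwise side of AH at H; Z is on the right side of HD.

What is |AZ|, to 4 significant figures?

78.17

∠AHD = 153.2°, so HD runs at 25.1° + (180° − 153.2°) = 51.90° from the x-axis; with |HD| = 27.8, D = H + 27.8·(cos 51.90°, sin 51.90°) = (57.00, 40.54). HD is perpendicular to DZ; with |DZ| = 20.3 on the right of HD, Z = D + 20.3·(0.7869, -0.6170) = (72.97, 28.02). Then |AZ| = |Z − A| = 78.17.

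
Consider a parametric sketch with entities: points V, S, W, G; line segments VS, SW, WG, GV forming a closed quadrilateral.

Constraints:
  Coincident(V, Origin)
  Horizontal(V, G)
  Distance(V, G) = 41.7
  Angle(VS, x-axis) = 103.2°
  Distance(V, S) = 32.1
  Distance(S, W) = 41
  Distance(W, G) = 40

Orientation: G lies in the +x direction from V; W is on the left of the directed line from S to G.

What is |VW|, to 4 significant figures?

51.06

V is at the origin; VG is horizontal with |VG| = 41.7 and G in +x, so G = (41.7, 0). VS runs at 103.2° with |VS| = 32.1, so S = (-7.330, 31.25). W is determined by |SW| = 41.0 and |WG| = 40.0 together: it lies at the intersection of circle(S, 41.0) and circle(G, 40.0). With |SG| = 58.14, the foot of the radical line on SG is 29.77 from S and the perpendicular offset is √(41.0² − 29.77²) = 28.19. Taking the left-of-SG solution: W = (32.93, 39.03).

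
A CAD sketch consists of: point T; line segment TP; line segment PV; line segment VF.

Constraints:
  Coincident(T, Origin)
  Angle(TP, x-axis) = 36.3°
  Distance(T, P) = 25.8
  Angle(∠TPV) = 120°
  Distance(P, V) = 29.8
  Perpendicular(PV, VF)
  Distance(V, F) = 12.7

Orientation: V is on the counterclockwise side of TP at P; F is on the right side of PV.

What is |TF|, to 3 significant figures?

55.2

T is at the origin; TP runs at 36.3° with length 25.8, so P = 25.8·(cos 36.3°, sin 36.3°) = (20.8, 15.3). ∠TPV = 120.0°, so PV runs at 36.3° + (180° − 120.0°) = 96.3° from the x-axis; with |PV| = 29.8, V = P + 29.8·(cos 96.3°, sin 96.3°) = (17.5, 44.9). PV is perpendicular to VF; with |VF| = 12.7 on the right of PV, F = V + 12.7·(0.994, 0.110) = (30.1, 46.3). Then |TF| = |F − T| = 55.2.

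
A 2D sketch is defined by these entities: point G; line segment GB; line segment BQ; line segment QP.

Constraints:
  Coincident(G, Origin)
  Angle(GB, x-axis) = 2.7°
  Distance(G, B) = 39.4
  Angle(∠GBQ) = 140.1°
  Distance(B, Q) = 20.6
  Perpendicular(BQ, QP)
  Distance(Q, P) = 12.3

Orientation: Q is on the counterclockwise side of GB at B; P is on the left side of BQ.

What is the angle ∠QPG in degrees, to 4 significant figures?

104.3°

∠GBQ = 140.1°, so BQ runs at 2.7° + (180° − 140.1°) = 42.60° from the x-axis; with |BQ| = 20.6, Q = B + 20.6·(cos 42.60°, sin 42.60°) = (54.52, 15.80). BQ ⟂ QP; with |QP| = 12.3 on the left of BQ, P = Q + 12.3·(-0.6769, 0.7361) = (46.19, 24.85). Then cos ∠QPG = PQ·PG / (|PQ||PG|), giving 104.3°.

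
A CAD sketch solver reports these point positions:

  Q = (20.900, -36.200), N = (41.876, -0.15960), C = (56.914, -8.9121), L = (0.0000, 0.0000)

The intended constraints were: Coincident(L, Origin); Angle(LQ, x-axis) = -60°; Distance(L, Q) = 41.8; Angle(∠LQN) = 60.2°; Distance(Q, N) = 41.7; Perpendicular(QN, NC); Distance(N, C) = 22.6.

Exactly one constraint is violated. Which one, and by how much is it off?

Distance(N, C) = 22.6 — off by 5.20.

L = (0.00, 0.00) ✓; LQ at -60.00° ✓; |LQ| = 41.80 ✓; ∠LQN = 60.20° ✓; |QN| = 41.70 ✓; ∠(QN, NC) = 90.00° ✓; |NC| = 17.40 ✗.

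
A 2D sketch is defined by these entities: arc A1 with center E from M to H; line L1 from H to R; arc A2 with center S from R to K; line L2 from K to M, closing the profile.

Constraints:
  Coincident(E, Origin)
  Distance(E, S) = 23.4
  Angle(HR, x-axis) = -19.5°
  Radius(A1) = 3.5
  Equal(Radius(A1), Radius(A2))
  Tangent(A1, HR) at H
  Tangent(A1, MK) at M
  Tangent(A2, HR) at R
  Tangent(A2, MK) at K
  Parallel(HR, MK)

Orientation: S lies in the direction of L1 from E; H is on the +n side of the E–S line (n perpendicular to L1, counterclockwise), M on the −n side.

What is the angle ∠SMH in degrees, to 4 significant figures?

81.49°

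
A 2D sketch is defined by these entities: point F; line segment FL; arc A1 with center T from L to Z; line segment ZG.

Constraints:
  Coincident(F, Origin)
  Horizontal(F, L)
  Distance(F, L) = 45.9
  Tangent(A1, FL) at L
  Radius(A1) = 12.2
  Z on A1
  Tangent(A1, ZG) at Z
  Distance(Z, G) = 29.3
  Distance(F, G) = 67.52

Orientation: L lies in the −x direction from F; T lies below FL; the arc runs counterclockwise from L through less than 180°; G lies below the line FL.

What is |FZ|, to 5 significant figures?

59.682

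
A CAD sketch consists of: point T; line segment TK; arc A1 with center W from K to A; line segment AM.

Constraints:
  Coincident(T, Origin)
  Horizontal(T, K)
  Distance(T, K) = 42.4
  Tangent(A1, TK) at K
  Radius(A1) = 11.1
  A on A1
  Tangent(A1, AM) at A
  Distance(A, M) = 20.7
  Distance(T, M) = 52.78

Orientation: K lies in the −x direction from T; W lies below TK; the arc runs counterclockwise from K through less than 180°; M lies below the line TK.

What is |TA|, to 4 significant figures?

54.42

T is at the origin; TK is horizontal with |TK| = 42.4 and K on the −x side, so K = (-42.40, 0.000). The tangent condition forces WK to be normal to TK, so W = K + (0, -11.1) = (-42.40, -11.10). Since WA ⟂ AM (tangency), |WM| = √(11.1² + 20.7²) = 23.49 regardless of where A sits on A1. So M lies on both circle(T, 52.78) and circle(W, 23.49); the below-TK intersection is M = (-39.98, -34.46). A is the foot of the tangent from M: A = (-51.59, -17.33).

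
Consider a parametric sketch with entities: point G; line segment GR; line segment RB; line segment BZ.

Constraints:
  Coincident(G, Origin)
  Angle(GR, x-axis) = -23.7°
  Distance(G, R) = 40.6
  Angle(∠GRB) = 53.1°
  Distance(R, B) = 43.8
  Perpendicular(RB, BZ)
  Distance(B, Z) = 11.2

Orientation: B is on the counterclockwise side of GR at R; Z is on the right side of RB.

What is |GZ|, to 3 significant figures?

47.8

∠GRB = 53.1°, so RB runs at -23.7° + (180° − 53.1°) = 103° from the x-axis; with |RB| = 43.8, B = R + 43.8·(cos 103°, sin 103°) = (27.2, 26.3). RB ⟂ BZ; with |BZ| = 11.2 on the right of RB, Z = B + 11.2·(0.974, 0.228) = (38.1, 28.9). Then |GZ| = |Z − G| = 47.8.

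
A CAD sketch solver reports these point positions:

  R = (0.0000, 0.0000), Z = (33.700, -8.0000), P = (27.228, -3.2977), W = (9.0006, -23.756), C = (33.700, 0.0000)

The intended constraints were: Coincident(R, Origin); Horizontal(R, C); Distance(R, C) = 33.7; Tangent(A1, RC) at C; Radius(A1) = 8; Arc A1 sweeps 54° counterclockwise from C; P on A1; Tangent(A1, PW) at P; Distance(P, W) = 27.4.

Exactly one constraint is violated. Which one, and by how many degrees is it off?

Tangent(A1, PW) at P — off by 5.70°.

R = (0.00, 0.00) ✓; R.y = 0.00, C.y = 0.00 ✓; |RC| = 33.70 ✓; ∠(ZC, CR) = 90.00° ✓; |ZC| = 8.000 ✓; bearing(Z→P) − bearing(Z→C) = 54.00° ✓; |ZP| = 8.000 ✓; ∠(ZP, PW) = 95.70° ✗; |PW| = 27.40 ✓.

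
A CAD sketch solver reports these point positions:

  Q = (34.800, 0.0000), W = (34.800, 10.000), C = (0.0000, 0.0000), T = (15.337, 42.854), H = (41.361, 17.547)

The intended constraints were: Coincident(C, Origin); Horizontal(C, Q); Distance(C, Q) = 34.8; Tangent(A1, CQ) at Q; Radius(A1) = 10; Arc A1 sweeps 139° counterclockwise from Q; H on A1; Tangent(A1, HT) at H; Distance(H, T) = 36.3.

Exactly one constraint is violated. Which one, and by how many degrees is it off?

Tangent(A1, HT) at H — off by 3.20°.

C = (0.00, 0.00) ✓; C.y = 0.00, Q.y = 0.00 ✓; |CQ| = 34.80 ✓; ∠(WQ, QC) = 90.00° ✓; |WQ| = 10.00 ✓; bearing(W→H) − bearing(W→Q) = 139.0° ✓; |WH| = 10.00 ✓; ∠(WH, HT) = 93.20° ✗; |HT| = 36.30 ✓.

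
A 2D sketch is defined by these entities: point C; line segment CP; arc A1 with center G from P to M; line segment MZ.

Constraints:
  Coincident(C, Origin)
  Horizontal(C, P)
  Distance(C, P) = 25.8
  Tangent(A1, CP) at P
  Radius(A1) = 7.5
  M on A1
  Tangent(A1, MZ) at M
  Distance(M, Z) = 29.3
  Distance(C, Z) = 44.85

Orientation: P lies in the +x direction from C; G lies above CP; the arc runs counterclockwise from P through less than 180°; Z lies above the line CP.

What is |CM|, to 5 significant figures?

34.367

Checks: |GM| = 7.500 ✓; ∠(GM, MZ) = 90.00° ✓; |MZ| = 29.30 ✓; |CZ| = 44.85 ✓.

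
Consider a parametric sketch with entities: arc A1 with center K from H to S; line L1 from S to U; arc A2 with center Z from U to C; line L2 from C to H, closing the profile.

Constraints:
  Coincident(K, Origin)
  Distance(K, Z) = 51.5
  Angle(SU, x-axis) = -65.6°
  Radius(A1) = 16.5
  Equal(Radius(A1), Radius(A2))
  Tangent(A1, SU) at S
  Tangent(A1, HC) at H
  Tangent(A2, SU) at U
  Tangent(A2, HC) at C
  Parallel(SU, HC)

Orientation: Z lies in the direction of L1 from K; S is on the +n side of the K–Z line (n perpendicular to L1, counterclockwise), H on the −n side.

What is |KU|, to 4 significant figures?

54.08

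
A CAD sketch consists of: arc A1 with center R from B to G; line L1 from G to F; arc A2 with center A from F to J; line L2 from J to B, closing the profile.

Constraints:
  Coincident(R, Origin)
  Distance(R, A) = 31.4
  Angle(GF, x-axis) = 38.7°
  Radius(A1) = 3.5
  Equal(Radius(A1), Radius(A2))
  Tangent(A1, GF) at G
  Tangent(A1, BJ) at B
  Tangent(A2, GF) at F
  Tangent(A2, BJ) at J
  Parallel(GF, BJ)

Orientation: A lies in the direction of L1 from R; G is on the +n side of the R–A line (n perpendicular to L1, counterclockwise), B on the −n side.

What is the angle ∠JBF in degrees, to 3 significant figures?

12.6°

The slot axis is L1's direction at 38.7°, so u = (cos 38.7°, sin 38.7°) = (0.780, 0.625) and n = (−sin 38.7°, cos 38.7°) = (-0.625, 0.780). R is at the origin and A lies 31.4 along u from R, so A = 31.4·u = (24.5, 19.6). Tangency of A1 to both parallel lines with radius 3.5 puts G and B at R ± 3.5·n: G = (-2.19, 2.73), B = (2.19, -2.73). Equal radii place F and J the same way about A: F = A + 3.5·n = (22.3, 22.4), J = A − 3.5·n = (26.7, 16.9). Then cos ∠JBF = BJ·BF / (|BJ||BF|), giving 12.6°.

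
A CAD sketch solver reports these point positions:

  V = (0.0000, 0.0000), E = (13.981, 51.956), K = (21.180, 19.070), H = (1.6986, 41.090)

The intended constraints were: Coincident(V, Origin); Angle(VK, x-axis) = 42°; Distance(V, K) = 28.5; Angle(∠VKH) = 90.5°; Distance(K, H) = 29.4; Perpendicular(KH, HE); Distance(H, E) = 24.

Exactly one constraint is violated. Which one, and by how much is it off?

Distance(H, E) = 24 — off by 7.60.

V = (0.00, 0.00) ✓; VK at 42.00° ✓; |VK| = 28.50 ✓; ∠VKH = 90.50° ✓; |KH| = 29.40 ✓; ∠(KH, HE) = 90.00° ✓; |HE| = 16.40 ✗.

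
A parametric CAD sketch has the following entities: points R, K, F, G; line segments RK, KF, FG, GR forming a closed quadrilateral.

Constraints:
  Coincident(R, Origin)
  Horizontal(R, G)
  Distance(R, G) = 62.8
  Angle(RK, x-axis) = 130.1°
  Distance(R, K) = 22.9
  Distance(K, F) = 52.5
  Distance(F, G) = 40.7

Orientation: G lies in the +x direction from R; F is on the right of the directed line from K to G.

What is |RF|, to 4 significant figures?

30.20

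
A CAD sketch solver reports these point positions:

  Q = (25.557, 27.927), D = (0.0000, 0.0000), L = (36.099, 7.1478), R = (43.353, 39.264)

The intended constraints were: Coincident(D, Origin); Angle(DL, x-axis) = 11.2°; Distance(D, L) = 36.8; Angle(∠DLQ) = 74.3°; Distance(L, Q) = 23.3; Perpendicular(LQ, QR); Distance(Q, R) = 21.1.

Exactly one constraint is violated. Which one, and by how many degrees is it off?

Perpendicular(LQ, QR) — off by 5.60°.

D = (0.00, 0.00) ✓; DL at 11.20° ✓; |DL| = 36.80 ✓; ∠DLQ = 74.30° ✓; |LQ| = 23.30 ✓; ∠(LQ, QR) = 84.40° ✗; |QR| = 21.10 ✓.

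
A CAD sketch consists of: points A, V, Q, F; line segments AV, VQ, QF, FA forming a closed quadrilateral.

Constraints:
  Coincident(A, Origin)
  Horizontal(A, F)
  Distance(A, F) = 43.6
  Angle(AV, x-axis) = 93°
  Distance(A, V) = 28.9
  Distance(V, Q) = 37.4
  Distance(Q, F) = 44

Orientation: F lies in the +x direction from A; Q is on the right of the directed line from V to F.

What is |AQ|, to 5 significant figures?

8.5000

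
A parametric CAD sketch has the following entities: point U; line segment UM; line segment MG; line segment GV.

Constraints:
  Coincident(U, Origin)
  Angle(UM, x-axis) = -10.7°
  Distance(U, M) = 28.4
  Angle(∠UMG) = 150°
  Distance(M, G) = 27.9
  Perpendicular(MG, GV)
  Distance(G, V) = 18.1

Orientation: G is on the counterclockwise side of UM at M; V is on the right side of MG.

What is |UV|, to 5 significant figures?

61.636

∠UMG = 150.0°, so MG runs at -10.7° + (180° − 150.0°) = 19.300° from the x-axis; with |MG| = 27.9, G = M + 27.9·(cos 19.300°, sin 19.300°) = (54.238, 3.9484). MG ⟂ GV; with |GV| = 18.1 on the right of MG, V = G + 18.1·(0.33051, -0.94380) = (60.221, -13.134). Then |UV| = |V − U| = 61.636.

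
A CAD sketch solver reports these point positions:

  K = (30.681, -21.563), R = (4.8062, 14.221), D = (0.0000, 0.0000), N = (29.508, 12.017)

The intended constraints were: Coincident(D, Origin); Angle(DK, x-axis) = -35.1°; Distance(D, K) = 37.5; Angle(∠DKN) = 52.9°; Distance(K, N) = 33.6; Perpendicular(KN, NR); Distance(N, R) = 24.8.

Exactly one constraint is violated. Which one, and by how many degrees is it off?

Perpendicular(KN, NR) — off by 7.10°.

D = (0.00, 0.00) ✓; DK at -35.10° ✓; |DK| = 37.50 ✓; ∠DKN = 52.90° ✓; |KN| = 33.60 ✓; ∠(KN, NR) = 82.90° ✗; |NR| = 24.80 ✓.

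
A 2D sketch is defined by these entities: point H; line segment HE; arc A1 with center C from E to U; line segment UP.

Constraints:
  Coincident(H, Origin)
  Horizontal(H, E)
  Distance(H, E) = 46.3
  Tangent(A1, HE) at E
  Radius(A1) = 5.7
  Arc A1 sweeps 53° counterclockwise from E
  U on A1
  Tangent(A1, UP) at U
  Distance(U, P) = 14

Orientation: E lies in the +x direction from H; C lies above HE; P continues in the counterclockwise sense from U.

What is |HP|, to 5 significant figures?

60.784

H is at the origin; H and E share the same y with |HE| = 46.3 and E on the +x side, so E = (46.300, 0.0000). Tangency of A1 to HE means the radius CE is perpendicular to HE, so C = E + (0, 5.7) = (46.300, 5.7000). On A1, E sits at bearing -90° from C; a 53° counterclockwise sweep puts U at bearing -37°, so U = C + 5.7·(cos -37°, sin -37°) = (50.852, 2.2697). Since A1 is tangent to UP there, CU ⟂ UP, so UP runs along (−sin -37°, cos -37°); with |UP| = 14.0, P = (59.278, 13.451). Then |HP| = |P − H| = 60.784.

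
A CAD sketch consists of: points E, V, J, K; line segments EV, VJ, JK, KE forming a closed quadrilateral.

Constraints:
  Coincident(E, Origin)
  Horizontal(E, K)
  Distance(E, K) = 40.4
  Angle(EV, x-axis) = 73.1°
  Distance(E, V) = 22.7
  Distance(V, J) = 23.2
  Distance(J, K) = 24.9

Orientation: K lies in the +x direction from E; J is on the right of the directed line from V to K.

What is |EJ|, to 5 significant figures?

15.505

E is at the origin; EK is horizontal with |EK| = 40.4 and K in +x, so K = (40.4, 0). EV runs at 73.1° with |EV| = 22.7, so V = (6.5989, 21.720). J is determined by |VJ| = 23.2 and |JK| = 24.9 together: it lies at the intersection of circle(V, 23.2) and circle(K, 24.9). With |VK| = 40.178, the foot of the radical line on VK is 19.071 from V and the perpendicular offset is √(23.2² − 19.071²) = 13.211. Taking the right-of-VK solution: J = (15.502, 0.29585).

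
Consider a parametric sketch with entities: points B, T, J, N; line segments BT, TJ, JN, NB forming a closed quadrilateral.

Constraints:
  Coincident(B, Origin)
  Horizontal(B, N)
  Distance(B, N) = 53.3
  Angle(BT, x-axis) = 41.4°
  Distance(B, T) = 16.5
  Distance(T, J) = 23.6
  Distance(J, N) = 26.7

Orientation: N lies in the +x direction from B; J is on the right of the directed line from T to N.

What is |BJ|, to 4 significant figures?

28.48

Checks: |TJ| = 23.60 ✓; |JN| = 26.70 ✓.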